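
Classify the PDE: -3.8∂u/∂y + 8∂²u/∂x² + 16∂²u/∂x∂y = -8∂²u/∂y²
Rewriting in standard form: 8∂²u/∂x² + 16∂²u/∂x∂y + 8∂²u/∂y² - 3.8∂u/∂y = 0. A = 8, B = 16, C = 8. Discriminant B² - 4AC = 0. Since 0 = 0, parabolic.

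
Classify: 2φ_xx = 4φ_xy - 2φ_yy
Rewriting in standard form: 2φ_xx - 4φ_xy + 2φ_yy = 0. Parabolic (discriminant = 0).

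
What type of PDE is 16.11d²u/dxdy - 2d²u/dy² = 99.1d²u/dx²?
Rewriting in standard form: -99.1d²u/dx² + 16.11d²u/dxdy - 2d²u/dy² = 0. With A = -99.1, B = 16.11, C = -2, the discriminant is -533.2679. This is an elliptic PDE.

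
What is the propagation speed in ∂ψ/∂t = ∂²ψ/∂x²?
Infinite. The heat equation is parabolic, not hyperbolic, so disturbances propagate instantly.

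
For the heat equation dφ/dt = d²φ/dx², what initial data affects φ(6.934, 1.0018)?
The entire real line. The heat equation has infinite propagation speed: any initial disturbance instantly affects all points (though exponentially small far away).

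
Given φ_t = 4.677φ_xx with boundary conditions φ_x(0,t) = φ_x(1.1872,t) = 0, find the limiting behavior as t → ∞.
φ → constant (steady state). Heat is conserved (no flux at boundaries); solution approaches the spatial average.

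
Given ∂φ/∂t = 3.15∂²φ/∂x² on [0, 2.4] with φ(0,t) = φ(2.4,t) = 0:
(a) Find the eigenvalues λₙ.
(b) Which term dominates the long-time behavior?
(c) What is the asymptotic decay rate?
Eigenvalues: λₙ = 3.15n²π²/2.4².
First three modes:
  n=1: λ₁ = 3.15π²/2.4² ≈ 5.397
  n=2: λ₂ = 12.6π²/2.4² ≈ 21.59 (4× faster decay)
  n=3: λ₃ = 28.35π²/2.4² ≈ 48.577 (9× faster decay)
As t → ∞, higher modes decay exponentially faster. The n=1 mode dominates: φ ~ c₁ sin(πx/2.4) e^{-λ₁t}.
Decay rate: λ₁ = 3.15π²/2.4² ≈ 5.397.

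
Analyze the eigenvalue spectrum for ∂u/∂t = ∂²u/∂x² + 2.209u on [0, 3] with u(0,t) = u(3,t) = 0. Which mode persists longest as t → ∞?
Eigenvalues: λₙ = n²π²/3² - 2.209.
First three modes:
  n=1: λ₁ = π²/3² - 2.209 ≈ -1.112
  n=2: λ₂ = 4π²/3² - 2.209 ≈ 2.177
  n=3: λ₃ = 9π²/3² - 2.209 ≈ 7.661
Since π²/3² ≈ 1.097 < 2.209, λ₁ < 0.
The n=1 mode grows fastest (−λₙ is largest for n=1) → dominates.
Asymptotic: u ~ c₁ sin(πx/3) e^{1.112t} (exponential growth at rate −λ₁ ≈ 1.112).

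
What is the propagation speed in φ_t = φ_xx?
Infinite. The heat equation is parabolic, not hyperbolic, so disturbances propagate instantly.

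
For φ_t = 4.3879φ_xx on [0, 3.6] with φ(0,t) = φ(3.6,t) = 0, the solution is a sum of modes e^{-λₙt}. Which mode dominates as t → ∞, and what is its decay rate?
Eigenvalues: λₙ = 4.3879n²π²/3.6².
First three modes:
  n=1: λ₁ = 4.3879π²/3.6² ≈ 3.342
  n=2: λ₂ = 17.5516π²/3.6² ≈ 13.366 (4× faster decay)
  n=3: λ₃ = 39.4911π²/3.6² ≈ 30.074 (9× faster decay)
As t → ∞, higher modes decay exponentially faster. The n=1 mode dominates: φ ~ c₁ sin(πx/3.6) e^{-λ₁t}.
Decay rate: λ₁ = 4.3879π²/3.6² ≈ 3.342.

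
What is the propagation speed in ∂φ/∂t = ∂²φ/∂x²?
Infinite. The heat equation is parabolic, not hyperbolic, so disturbances propagate instantly.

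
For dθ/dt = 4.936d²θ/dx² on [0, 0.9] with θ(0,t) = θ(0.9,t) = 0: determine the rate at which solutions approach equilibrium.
Eigenvalues: λₙ = 4.936n²π²/0.9².
First three modes:
  n=1: λ₁ = 4.936π²/0.9² ≈ 60.144
  n=2: λ₂ = 19.744π²/0.9² ≈ 240.575 (4× faster decay)
  n=3: λ₃ = 44.424π²/0.9² ≈ 541.293 (9× faster decay)
As t → ∞, higher modes decay exponentially faster. The n=1 mode dominates: θ ~ c₁ sin(πx/0.9) e^{-λ₁t}.
Decay rate: λ₁ = 4.936π²/0.9² ≈ 60.144.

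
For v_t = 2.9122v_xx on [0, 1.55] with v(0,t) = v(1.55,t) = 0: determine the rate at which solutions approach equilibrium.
Eigenvalues: λₙ = 2.9122n²π²/1.55².
First three modes:
  n=1: λ₁ = 2.9122π²/1.55² ≈ 11.963
  n=2: λ₂ = 11.6488π²/1.55² ≈ 47.854 (4× faster decay)
  n=3: λ₃ = 26.2098π²/1.55² ≈ 107.671 (9× faster decay)
As t → ∞, higher modes decay exponentially faster. The n=1 mode dominates: v ~ c₁ sin(πx/1.55) e^{-λ₁t}.
Decay rate: λ₁ = 2.9122π²/1.55² ≈ 11.963.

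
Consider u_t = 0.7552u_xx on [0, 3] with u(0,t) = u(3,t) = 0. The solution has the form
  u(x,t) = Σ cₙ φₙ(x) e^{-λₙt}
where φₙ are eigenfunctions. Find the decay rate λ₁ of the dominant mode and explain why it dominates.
Eigenvalues: λₙ = 0.7552n²π²/3².
First three modes:
  n=1: λ₁ = 0.7552π²/3² ≈ 0.828
  n=2: λ₂ = 3.0208π²/3² ≈ 3.313 (4× faster decay)
  n=3: λ₃ = 6.7968π²/3² ≈ 7.454 (9× faster decay)
As t → ∞, higher modes decay exponentially faster. The n=1 mode dominates: u ~ c₁ sin(πx/3) e^{-λ₁t}.
Decay rate: λ₁ = 0.7552π²/3² ≈ 0.828.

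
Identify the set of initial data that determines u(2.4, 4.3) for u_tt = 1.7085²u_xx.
Domain of dependence: [-4.94655, 9.74655]. Signals travel at speed 1.7085, so data within |x - 2.4| ≤ 1.7085·4.3 = 7.34655 can reach the point.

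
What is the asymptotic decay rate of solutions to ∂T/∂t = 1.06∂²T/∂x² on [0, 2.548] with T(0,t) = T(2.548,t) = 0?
Eigenvalues: λₙ = 1.06n²π²/2.548².
First three modes:
  n=1: λ₁ = 1.06π²/2.548² ≈ 1.611
  n=2: λ₂ = 4.24π²/2.548² ≈ 6.446 (4× faster decay)
  n=3: λ₃ = 9.54π²/2.548² ≈ 14.503 (9× faster decay)
As t → ∞, higher modes decay exponentially faster. The n=1 mode dominates: T ~ c₁ sin(πx/2.548) e^{-λ₁t}.
Decay rate: λ₁ = 1.06π²/2.548² ≈ 1.611.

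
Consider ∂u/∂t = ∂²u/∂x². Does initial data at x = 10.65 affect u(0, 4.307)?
Yes, for any finite x. The heat equation has infinite propagation speed, so all initial data affects all points at any t > 0.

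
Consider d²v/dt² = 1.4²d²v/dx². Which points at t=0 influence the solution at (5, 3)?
Domain of dependence: [0.8, 9.2]. Signals travel at speed 1.4, so data within |x - 5| ≤ 1.4·3 = 4.2 can reach the point.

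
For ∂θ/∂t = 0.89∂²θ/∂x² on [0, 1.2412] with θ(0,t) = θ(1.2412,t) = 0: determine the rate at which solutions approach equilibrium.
Eigenvalues: λₙ = 0.89n²π²/1.2412².
First three modes:
  n=1: λ₁ = 0.89π²/1.2412² ≈ 5.702
  n=2: λ₂ = 3.56π²/1.2412² ≈ 22.807 (4× faster decay)
  n=3: λ₃ = 8.01π²/1.2412² ≈ 51.316 (9× faster decay)
As t → ∞, higher modes decay exponentially faster. The n=1 mode dominates: θ ~ c₁ sin(πx/1.2412) e^{-λ₁t}.
Decay rate: λ₁ = 0.89π²/1.2412² ≈ 5.702.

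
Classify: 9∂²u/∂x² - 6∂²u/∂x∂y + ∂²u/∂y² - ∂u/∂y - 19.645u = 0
Parabolic (discriminant = 0).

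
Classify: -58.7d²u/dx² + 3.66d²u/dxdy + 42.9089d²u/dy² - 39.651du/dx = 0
Hyperbolic (discriminant = 10088.40532).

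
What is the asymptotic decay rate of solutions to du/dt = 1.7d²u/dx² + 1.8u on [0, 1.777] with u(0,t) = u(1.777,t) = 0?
Eigenvalues: λₙ = 1.7n²π²/1.777² - 1.8.
First three modes:
  n=1: λ₁ = 1.7π²/1.777² - 1.8 ≈ 3.513
  n=2: λ₂ = 6.8π²/1.777² - 1.8 ≈ 19.454
  n=3: λ₃ = 15.3π²/1.777² - 1.8 ≈ 46.021
Since 1.7π²/1.777² ≈ 5.313 > 1.8, all λₙ > 0.
The n=1 mode decays slowest → dominates as t → ∞.
Asymptotic: u ~ c₁ sin(πx/1.777) e^{-λ₁t} with decay rate λ₁ ≈ 3.513.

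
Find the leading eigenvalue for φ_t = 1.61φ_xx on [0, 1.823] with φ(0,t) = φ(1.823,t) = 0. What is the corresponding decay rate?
Eigenvalues: λₙ = 1.61n²π²/1.823².
First three modes:
  n=1: λ₁ = 1.61π²/1.823² ≈ 4.781
  n=2: λ₂ = 6.44π²/1.823² ≈ 19.125 (4× faster decay)
  n=3: λ₃ = 14.49π²/1.823² ≈ 43.032 (9× faster decay)
As t → ∞, higher modes decay exponentially faster. The n=1 mode dominates: φ ~ c₁ sin(πx/1.823) e^{-λ₁t}.
Decay rate: λ₁ = 1.61π²/1.823² ≈ 4.781.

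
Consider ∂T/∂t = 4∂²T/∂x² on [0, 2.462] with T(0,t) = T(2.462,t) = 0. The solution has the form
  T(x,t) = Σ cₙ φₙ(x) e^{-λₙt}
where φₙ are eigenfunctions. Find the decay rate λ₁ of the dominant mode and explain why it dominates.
Eigenvalues: λₙ = 4n²π²/2.462².
First three modes:
  n=1: λ₁ = 4π²/2.462² ≈ 6.513
  n=2: λ₂ = 16π²/2.462² ≈ 26.052 (4× faster decay)
  n=3: λ₃ = 36π²/2.462² ≈ 58.617 (9× faster decay)
As t → ∞, higher modes decay exponentially faster. The n=1 mode dominates: T ~ c₁ sin(πx/2.462) e^{-λ₁t}.
Decay rate: λ₁ = 4π²/2.462² ≈ 6.513.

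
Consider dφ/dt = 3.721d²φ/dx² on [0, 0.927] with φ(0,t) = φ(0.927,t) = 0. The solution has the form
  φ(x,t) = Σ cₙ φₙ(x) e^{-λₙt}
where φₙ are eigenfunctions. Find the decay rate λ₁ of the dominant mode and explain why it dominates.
Eigenvalues: λₙ = 3.721n²π²/0.927².
First three modes:
  n=1: λ₁ = 3.721π²/0.927² ≈ 42.737
  n=2: λ₂ = 14.884π²/0.927² ≈ 170.946 (4× faster decay)
  n=3: λ₃ = 33.489π²/0.927² ≈ 384.629 (9× faster decay)
As t → ∞, higher modes decay exponentially faster. The n=1 mode dominates: φ ~ c₁ sin(πx/0.927) e^{-λ₁t}.
Decay rate: λ₁ = 3.721π²/0.927² ≈ 42.737.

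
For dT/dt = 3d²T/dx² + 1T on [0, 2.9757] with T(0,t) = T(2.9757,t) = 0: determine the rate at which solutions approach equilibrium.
Eigenvalues: λₙ = 3n²π²/2.9757² - 1.
First three modes:
  n=1: λ₁ = 3π²/2.9757² - 1 ≈ 2.344
  n=2: λ₂ = 12π²/2.9757² - 1 ≈ 12.375
  n=3: λ₃ = 27π²/2.9757² - 1 ≈ 29.094
Since 3π²/2.9757² ≈ 3.344 > 1, all λₙ > 0.
The n=1 mode decays slowest → dominates as t → ∞.
Asymptotic: T ~ c₁ sin(πx/2.9757) e^{-λ₁t} with decay rate λ₁ ≈ 2.344.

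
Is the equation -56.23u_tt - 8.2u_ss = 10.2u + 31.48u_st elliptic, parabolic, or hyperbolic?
Rewriting in standard form: -8.2u_ss - 31.48u_st - 56.23u_tt - 10.2u = 0. Computing B² - 4AC with A = -8.2, B = -31.48, C = -56.23: discriminant = -853.3536 (negative). Answer: elliptic.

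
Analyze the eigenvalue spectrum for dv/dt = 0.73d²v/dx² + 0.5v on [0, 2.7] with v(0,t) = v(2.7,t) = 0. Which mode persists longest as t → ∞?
Eigenvalues: λₙ = 0.73n²π²/2.7² - 0.5.
First three modes:
  n=1: λ₁ = 0.73π²/2.7² - 0.5 ≈ 0.488
  n=2: λ₂ = 2.92π²/2.7² - 0.5 ≈ 3.453
  n=3: λ₃ = 6.57π²/2.7² - 0.5 ≈ 8.395
Since 0.73π²/2.7² ≈ 0.988 > 0.5, all λₙ > 0.
The n=1 mode decays slowest → dominates as t → ∞.
Asymptotic: v ~ c₁ sin(πx/2.7) e^{-λ₁t} with decay rate λ₁ ≈ 0.488.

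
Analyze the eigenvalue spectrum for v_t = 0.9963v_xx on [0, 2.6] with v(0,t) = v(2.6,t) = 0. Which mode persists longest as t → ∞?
Eigenvalues: λₙ = 0.9963n²π²/2.6².
First three modes:
  n=1: λ₁ = 0.9963π²/2.6² ≈ 1.455
  n=2: λ₂ = 3.9852π²/2.6² ≈ 5.818 (4× faster decay)
  n=3: λ₃ = 8.9667π²/2.6² ≈ 13.091 (9× faster decay)
As t → ∞, higher modes decay exponentially faster. The n=1 mode dominates: v ~ c₁ sin(πx/2.6) e^{-λ₁t}.
Decay rate: λ₁ = 0.9963π²/2.6² ≈ 1.455.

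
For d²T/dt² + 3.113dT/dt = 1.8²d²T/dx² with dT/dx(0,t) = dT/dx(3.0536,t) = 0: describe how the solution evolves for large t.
T → constant (steady state). Damping (γ=3.113) dissipates the nonconstant modes; with Neumann BCs the spatial average obeys M''+γM'=0 and tends to a finite limit.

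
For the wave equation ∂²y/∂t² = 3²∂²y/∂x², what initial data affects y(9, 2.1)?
Domain of dependence: [2.7, 15.3]. Signals travel at speed 3, so data within |x - 9| ≤ 3·2.1 = 6.3 can reach the point.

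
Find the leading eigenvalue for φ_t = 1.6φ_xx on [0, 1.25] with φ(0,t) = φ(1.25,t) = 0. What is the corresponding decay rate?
Eigenvalues: λₙ = 1.6n²π²/1.25².
First three modes:
  n=1: λ₁ = 1.6π²/1.25² ≈ 10.106
  n=2: λ₂ = 6.4π²/1.25² ≈ 40.426 (4× faster decay)
  n=3: λ₃ = 14.4π²/1.25² ≈ 90.958 (9× faster decay)
As t → ∞, higher modes decay exponentially faster. The n=1 mode dominates: φ ~ c₁ sin(πx/1.25) e^{-λ₁t}.
Decay rate: λ₁ = 1.6π²/1.25² ≈ 10.106.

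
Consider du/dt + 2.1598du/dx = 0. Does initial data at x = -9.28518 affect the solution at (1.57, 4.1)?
No. Only data at x = -7.28518 affects (1.57, 4.1). Advection has one-way propagation along characteristics.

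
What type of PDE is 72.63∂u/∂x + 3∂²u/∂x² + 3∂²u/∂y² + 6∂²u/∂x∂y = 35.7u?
Rewriting in standard form: 3∂²u/∂x² + 6∂²u/∂x∂y + 3∂²u/∂y² + 72.63∂u/∂x - 35.7u = 0. With A = 3, B = 6, C = 3, the discriminant is 0. This is a parabolic PDE.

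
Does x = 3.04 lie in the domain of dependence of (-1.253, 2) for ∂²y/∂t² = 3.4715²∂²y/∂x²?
Yes. The domain of dependence is [-8.196, 5.69], and 3.04 ∈ [-8.196, 5.69].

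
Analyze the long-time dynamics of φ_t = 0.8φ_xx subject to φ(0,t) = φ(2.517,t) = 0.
Long-time behavior: φ → 0. Heat diffuses out through both boundaries.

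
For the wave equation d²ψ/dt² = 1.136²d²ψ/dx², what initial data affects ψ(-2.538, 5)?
Domain of dependence: [-8.218, 3.142]. Signals travel at speed 1.136, so data within |x - -2.538| ≤ 1.136·5 = 5.68 can reach the point.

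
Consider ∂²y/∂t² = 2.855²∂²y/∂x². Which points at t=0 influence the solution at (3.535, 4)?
Domain of dependence: [-7.885, 14.955]. Signals travel at speed 2.855, so data within |x - 3.535| ≤ 2.855·4 = 11.42 can reach the point.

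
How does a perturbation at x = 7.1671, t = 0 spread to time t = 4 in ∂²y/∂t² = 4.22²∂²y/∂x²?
Domain of influence: [-9.7129, 24.0471]. Data at x = 7.1671 spreads outward at speed 4.22.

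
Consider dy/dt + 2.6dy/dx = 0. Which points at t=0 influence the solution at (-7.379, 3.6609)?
A single point: x = -16.89734. The characteristic through (-7.379, 3.6609) is x - 2.6t = const, so x = -7.379 - 2.6·3.6609 = -16.89734.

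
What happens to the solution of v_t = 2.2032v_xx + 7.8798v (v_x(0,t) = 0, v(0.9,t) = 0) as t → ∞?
v grows unboundedly. Reaction dominates diffusion (r=7.8798 > κπ²/(4L²)≈6.71); solution grows exponentially.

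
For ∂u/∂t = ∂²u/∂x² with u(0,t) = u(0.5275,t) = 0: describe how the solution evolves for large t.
u → 0. Heat diffuses out through both boundaries.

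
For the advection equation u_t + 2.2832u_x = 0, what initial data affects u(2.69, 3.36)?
A single point: x = -4.981552. The characteristic through (2.69, 3.36) is x - 2.2832t = const, so x = 2.69 - 2.2832·3.36 = -4.981552.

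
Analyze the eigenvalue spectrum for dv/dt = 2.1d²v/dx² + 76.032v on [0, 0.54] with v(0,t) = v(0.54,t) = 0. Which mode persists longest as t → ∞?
Eigenvalues: λₙ = 2.1n²π²/0.54² - 76.032.
First three modes:
  n=1: λ₁ = 2.1π²/0.54² - 76.032 ≈ -4.955
  n=2: λ₂ = 8.4π²/0.54² - 76.032 ≈ 208.278
  n=3: λ₃ = 18.9π²/0.54² - 76.032 ≈ 563.665
Since 2.1π²/0.54² ≈ 71.077 < 76.032, λ₁ < 0.
The n=1 mode grows fastest (−λₙ is largest for n=1) → dominates.
Asymptotic: v ~ c₁ sin(πx/0.54) e^{4.955t} (exponential growth at rate −λ₁ ≈ 4.955).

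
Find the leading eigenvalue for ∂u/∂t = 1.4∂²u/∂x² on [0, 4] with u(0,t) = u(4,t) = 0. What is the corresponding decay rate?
Eigenvalues: λₙ = 1.4n²π²/4².
First three modes:
  n=1: λ₁ = 1.4π²/4² ≈ 0.864
  n=2: λ₂ = 5.6π²/4² ≈ 3.454 (4× faster decay)
  n=3: λ₃ = 12.6π²/4² ≈ 7.772 (9× faster decay)
As t → ∞, higher modes decay exponentially faster. The n=1 mode dominates: u ~ c₁ sin(πx/4) e^{-λ₁t}.
Decay rate: λ₁ = 1.4π²/4² ≈ 0.864.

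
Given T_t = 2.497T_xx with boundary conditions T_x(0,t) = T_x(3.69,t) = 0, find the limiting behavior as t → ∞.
T → constant (steady state). Heat is conserved (no flux at boundaries); solution approaches the spatial average.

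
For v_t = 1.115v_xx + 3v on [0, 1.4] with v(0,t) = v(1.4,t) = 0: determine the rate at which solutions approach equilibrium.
Eigenvalues: λₙ = 1.115n²π²/1.4² - 3.
First three modes:
  n=1: λ₁ = 1.115π²/1.4² - 3 ≈ 2.615
  n=2: λ₂ = 4.46π²/1.4² - 3 ≈ 19.458
  n=3: λ₃ = 10.035π²/1.4² - 3 ≈ 47.531
Since 1.115π²/1.4² ≈ 5.615 > 3, all λₙ > 0.
The n=1 mode decays slowest → dominates as t → ∞.
Asymptotic: v ~ c₁ sin(πx/1.4) e^{-λ₁t} with decay rate λ₁ ≈ 2.615.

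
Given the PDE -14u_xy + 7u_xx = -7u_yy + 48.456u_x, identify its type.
Rewriting in standard form: 7u_xx - 14u_xy + 7u_yy - 48.456u_x = 0. The second-order coefficients are A = 7, B = -14, C = 7. Since B² - 4AC = 0 = 0, this is a parabolic PDE.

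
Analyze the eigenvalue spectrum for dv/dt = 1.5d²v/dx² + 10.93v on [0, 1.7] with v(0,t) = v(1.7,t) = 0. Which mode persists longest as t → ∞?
Eigenvalues: λₙ = 1.5n²π²/1.7² - 10.93.
First three modes:
  n=1: λ₁ = 1.5π²/1.7² - 10.93 ≈ -5.807
  n=2: λ₂ = 6π²/1.7² - 10.93 ≈ 9.561
  n=3: λ₃ = 13.5π²/1.7² - 10.93 ≈ 35.174
Since 1.5π²/1.7² ≈ 5.123 < 10.93, λ₁ < 0.
The n=1 mode grows fastest (−λₙ is largest for n=1) → dominates.
Asymptotic: v ~ c₁ sin(πx/1.7) e^{5.807t} (exponential growth at rate −λ₁ ≈ 5.807).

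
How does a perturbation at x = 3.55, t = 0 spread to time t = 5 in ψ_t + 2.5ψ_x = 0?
At x = 16.05. The characteristic carries data from (3.55, 0) to (16.05, 5).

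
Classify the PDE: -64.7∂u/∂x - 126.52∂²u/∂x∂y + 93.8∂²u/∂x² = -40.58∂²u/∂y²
Rewriting in standard form: 93.8∂²u/∂x² - 126.52∂²u/∂x∂y + 40.58∂²u/∂y² - 64.7∂u/∂x = 0. A = 93.8, B = -126.52, C = 40.58. Discriminant B² - 4AC = 781.6944. Since 781.6944 > 0, hyperbolic.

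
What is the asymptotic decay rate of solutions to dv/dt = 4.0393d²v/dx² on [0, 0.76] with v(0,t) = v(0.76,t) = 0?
Eigenvalues: λₙ = 4.0393n²π²/0.76².
First three modes:
  n=1: λ₁ = 4.0393π²/0.76² ≈ 69.021
  n=2: λ₂ = 16.1572π²/0.76² ≈ 276.082 (4× faster decay)
  n=3: λ₃ = 36.3537π²/0.76² ≈ 621.185 (9× faster decay)
As t → ∞, higher modes decay exponentially faster. The n=1 mode dominates: v ~ c₁ sin(πx/0.76) e^{-λ₁t}.
Decay rate: λ₁ = 4.0393π²/0.76² ≈ 69.021.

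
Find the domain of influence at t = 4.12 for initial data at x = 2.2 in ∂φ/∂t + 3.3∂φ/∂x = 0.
At x = 15.796. The characteristic carries data from (2.2, 0) to (15.796, 4.12).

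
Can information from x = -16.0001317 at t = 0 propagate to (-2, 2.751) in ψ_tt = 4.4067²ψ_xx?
No. The domain of dependence is [-14.1228317, 10.1228317], and -16.0001317 is outside this interval.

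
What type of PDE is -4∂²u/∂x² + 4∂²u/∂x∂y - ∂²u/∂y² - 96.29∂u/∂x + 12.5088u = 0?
With A = -4, B = 4, C = -1, the discriminant is 0. This is a parabolic PDE.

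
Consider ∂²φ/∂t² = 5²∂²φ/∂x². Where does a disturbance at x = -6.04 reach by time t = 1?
Domain of influence: [-11.04, -1.04]. Data at x = -6.04 spreads outward at speed 5.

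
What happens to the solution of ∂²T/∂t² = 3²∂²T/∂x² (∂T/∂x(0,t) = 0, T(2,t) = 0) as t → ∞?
T oscillates (no decay). Energy is conserved; the solution oscillates indefinitely as standing waves.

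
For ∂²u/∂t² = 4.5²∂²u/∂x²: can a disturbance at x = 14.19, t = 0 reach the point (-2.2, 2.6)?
No. The domain of dependence is [-13.9, 9.5], and 14.19 is outside this interval.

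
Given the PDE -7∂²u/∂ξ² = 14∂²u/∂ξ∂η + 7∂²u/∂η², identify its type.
Rewriting in standard form: -7∂²u/∂ξ² - 14∂²u/∂ξ∂η - 7∂²u/∂η² = 0. The second-order coefficients are A = -7, B = -14, C = -7. Since B² - 4AC = 0 = 0, this is a parabolic PDE.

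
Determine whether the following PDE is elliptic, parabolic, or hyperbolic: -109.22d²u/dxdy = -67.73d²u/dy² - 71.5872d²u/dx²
Rewriting in standard form: 71.5872d²u/dx² - 109.22d²u/dxdy + 67.73d²u/dy² = 0. Coefficients: A = 71.5872, B = -109.22, C = 67.73. B² - 4AC = -7465.395824, which is negative, so the equation is elliptic.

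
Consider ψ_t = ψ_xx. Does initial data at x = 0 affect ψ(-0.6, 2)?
Yes, for any finite x. The heat equation has infinite propagation speed, so all initial data affects all points at any t > 0.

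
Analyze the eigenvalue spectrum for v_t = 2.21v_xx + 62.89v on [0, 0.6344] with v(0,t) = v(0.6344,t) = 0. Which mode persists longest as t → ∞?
Eigenvalues: λₙ = 2.21n²π²/0.6344² - 62.89.
First three modes:
  n=1: λ₁ = 2.21π²/0.6344² - 62.89 ≈ -8.694
  n=2: λ₂ = 8.84π²/0.6344² - 62.89 ≈ 153.893
  n=3: λ₃ = 19.89π²/0.6344² - 62.89 ≈ 424.872
Since 2.21π²/0.6344² ≈ 54.196 < 62.89, λ₁ < 0.
The n=1 mode grows fastest (−λₙ is largest for n=1) → dominates.
Asymptotic: v ~ c₁ sin(πx/0.6344) e^{8.694t} (exponential growth at rate −λ₁ ≈ 8.694).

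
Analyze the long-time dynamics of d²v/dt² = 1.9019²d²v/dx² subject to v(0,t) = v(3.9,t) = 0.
Long-time behavior: v oscillates (no decay). Energy is conserved; the solution oscillates indefinitely as standing waves.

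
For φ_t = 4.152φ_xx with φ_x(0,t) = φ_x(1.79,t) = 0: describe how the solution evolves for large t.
φ → constant (steady state). Heat is conserved (no flux at boundaries); solution approaches the spatial average.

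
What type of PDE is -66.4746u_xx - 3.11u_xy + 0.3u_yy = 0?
With A = -66.4746, B = -3.11, C = 0.3, the discriminant is 89.44162. This is a hyperbolic PDE.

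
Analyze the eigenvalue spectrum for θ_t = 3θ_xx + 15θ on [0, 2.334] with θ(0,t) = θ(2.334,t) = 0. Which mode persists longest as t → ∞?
Eigenvalues: λₙ = 3n²π²/2.334² - 15.
First three modes:
  n=1: λ₁ = 3π²/2.334² - 15 ≈ -9.565
  n=2: λ₂ = 12π²/2.334² - 15 ≈ 6.741
  n=3: λ₃ = 27π²/2.334² - 15 ≈ 33.917
Since 3π²/2.334² ≈ 5.435 < 15, λ₁ < 0.
The n=1 mode grows fastest (−λₙ is largest for n=1) → dominates.
Asymptotic: θ ~ c₁ sin(πx/2.334) e^{9.565t} (exponential growth at rate −λ₁ ≈ 9.565).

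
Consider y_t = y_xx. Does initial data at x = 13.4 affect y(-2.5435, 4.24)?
Yes, for any finite x. The heat equation has infinite propagation speed, so all initial data affects all points at any t > 0.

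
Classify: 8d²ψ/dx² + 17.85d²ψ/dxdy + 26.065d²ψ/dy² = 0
Elliptic (discriminant = -515.4575).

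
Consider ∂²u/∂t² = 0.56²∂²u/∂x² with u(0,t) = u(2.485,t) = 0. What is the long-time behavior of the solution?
As t → ∞, u oscillates (no decay). Energy is conserved; the solution oscillates indefinitely as standing waves.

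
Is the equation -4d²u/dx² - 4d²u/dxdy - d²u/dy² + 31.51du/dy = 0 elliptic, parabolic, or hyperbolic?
Computing B² - 4AC with A = -4, B = -4, C = -1: discriminant = 0 (zero). Answer: parabolic.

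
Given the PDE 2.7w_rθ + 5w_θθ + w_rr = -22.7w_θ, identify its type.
Rewriting in standard form: w_rr + 2.7w_rθ + 5w_θθ + 22.7w_θ = 0. The second-order coefficients are A = 1, B = 2.7, C = 5. Since B² - 4AC = -12.71 < 0, this is an elliptic PDE.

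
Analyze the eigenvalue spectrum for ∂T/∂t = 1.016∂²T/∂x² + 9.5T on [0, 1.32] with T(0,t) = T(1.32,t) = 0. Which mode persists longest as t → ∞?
Eigenvalues: λₙ = 1.016n²π²/1.32² - 9.5.
First three modes:
  n=1: λ₁ = 1.016π²/1.32² - 9.5 ≈ -3.745
  n=2: λ₂ = 4.064π²/1.32² - 9.5 ≈ 13.52
  n=3: λ₃ = 9.144π²/1.32² - 9.5 ≈ 42.295
Since 1.016π²/1.32² ≈ 5.755 < 9.5, λ₁ < 0.
The n=1 mode grows fastest (−λₙ is largest for n=1) → dominates.
Asymptotic: T ~ c₁ sin(πx/1.32) e^{3.745t} (exponential growth at rate −λ₁ ≈ 3.745).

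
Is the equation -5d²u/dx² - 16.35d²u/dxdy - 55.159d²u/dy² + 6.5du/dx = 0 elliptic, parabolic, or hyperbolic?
Computing B² - 4AC with A = -5, B = -16.35, C = -55.159: discriminant = -835.8575 (negative). Answer: elliptic.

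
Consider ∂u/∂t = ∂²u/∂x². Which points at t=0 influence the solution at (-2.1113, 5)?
The entire real line. The heat equation has infinite propagation speed: any initial disturbance instantly affects all points (though exponentially small far away).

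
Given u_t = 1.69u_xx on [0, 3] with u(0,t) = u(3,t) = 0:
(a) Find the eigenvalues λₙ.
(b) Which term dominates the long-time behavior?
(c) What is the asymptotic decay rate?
Eigenvalues: λₙ = 1.69n²π²/3².
First three modes:
  n=1: λ₁ = 1.69π²/3² ≈ 1.853
  n=2: λ₂ = 6.76π²/3² ≈ 7.413 (4× faster decay)
  n=3: λ₃ = 15.21π²/3² ≈ 16.68 (9× faster decay)
As t → ∞, higher modes decay exponentially faster. The n=1 mode dominates: u ~ c₁ sin(πx/3) e^{-λ₁t}.
Decay rate: λ₁ = 1.69π²/3² ≈ 1.853.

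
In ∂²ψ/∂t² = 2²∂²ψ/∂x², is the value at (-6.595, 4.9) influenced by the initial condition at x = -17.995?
No. The domain of dependence is [-16.395, 3.205], and -17.995 is outside this interval.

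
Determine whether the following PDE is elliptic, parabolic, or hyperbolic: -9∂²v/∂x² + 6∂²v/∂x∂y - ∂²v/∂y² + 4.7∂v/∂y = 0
Coefficients: A = -9, B = 6, C = -1. B² - 4AC = 0, which is zero, so the equation is parabolic.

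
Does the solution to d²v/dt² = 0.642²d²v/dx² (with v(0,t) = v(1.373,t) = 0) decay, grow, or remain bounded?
v oscillates (no decay). Energy is conserved; the solution oscillates indefinitely as standing waves.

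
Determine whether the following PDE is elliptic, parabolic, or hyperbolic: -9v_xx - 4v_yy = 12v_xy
Rewriting in standard form: -9v_xx - 12v_xy - 4v_yy = 0. Coefficients: A = -9, B = -12, C = -4. B² - 4AC = 0, which is zero, so the equation is parabolic.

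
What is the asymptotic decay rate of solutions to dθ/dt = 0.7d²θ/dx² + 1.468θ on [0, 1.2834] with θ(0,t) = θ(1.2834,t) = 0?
Eigenvalues: λₙ = 0.7n²π²/1.2834² - 1.468.
First three modes:
  n=1: λ₁ = 0.7π²/1.2834² - 1.468 ≈ 2.726
  n=2: λ₂ = 2.8π²/1.2834² - 1.468 ≈ 15.31
  n=3: λ₃ = 6.3π²/1.2834² - 1.468 ≈ 36.282
Since 0.7π²/1.2834² ≈ 4.194 > 1.468, all λₙ > 0.
The n=1 mode decays slowest → dominates as t → ∞.
Asymptotic: θ ~ c₁ sin(πx/1.2834) e^{-λ₁t} with decay rate λ₁ ≈ 2.726.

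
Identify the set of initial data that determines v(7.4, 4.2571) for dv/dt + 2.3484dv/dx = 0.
A single point: x = -2.59737364. The characteristic through (7.4, 4.2571) is x - 2.3484t = const, so x = 7.4 - 2.3484·4.2571 = -2.59737364.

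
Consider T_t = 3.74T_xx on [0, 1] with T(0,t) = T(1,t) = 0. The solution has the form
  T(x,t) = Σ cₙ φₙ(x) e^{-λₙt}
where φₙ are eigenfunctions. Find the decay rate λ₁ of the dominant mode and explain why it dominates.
Eigenvalues: λₙ = 3.74n²π².
First three modes:
  n=1: λ₁ = 3.74π² ≈ 36.912
  n=2: λ₂ = 14.96π² ≈ 147.649 (4× faster decay)
  n=3: λ₃ = 33.66π² ≈ 332.211 (9× faster decay)
As t → ∞, higher modes decay exponentially faster. The n=1 mode dominates: T ~ c₁ sin(πx) e^{-λ₁t}.
Decay rate: λ₁ = 3.74π² ≈ 36.912.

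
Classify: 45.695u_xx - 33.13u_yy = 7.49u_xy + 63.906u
Rewriting in standard form: 45.695u_xx - 7.49u_xy - 33.13u_yy - 63.906u = 0. Hyperbolic (discriminant = 6111.6015).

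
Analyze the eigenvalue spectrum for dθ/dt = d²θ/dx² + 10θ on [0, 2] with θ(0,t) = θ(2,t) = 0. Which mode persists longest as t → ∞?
Eigenvalues: λₙ = n²π²/2² - 10.
First three modes:
  n=1: λ₁ = π²/2² - 10 ≈ -7.533
  n=2: λ₂ = 4π²/2² - 10 ≈ -0.13
  n=3: λ₃ = 9π²/2² - 10 ≈ 12.207
Since π²/2² ≈ 2.467 < 10, λ₁ < 0.
The n=1 mode grows fastest (−λₙ is largest for n=1) → dominates.
Asymptotic: θ ~ c₁ sin(πx/2) e^{7.533t} (exponential growth at rate −λ₁ ≈ 7.533).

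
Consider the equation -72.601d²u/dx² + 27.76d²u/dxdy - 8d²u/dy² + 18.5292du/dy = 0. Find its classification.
Elliptic. (A = -72.601, B = 27.76, C = -8 gives B² - 4AC = -1552.6144.)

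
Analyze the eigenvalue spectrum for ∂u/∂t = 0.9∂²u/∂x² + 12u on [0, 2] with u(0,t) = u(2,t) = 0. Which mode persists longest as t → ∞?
Eigenvalues: λₙ = 0.9n²π²/2² - 12.
First three modes:
  n=1: λ₁ = 0.9π²/2² - 12 ≈ -9.779
  n=2: λ₂ = 3.6π²/2² - 12 ≈ -3.117
  n=3: λ₃ = 8.1π²/2² - 12 ≈ 7.986
Since 0.9π²/2² ≈ 2.221 < 12, λ₁ < 0.
The n=1 mode grows fastest (−λₙ is largest for n=1) → dominates.
Asymptotic: u ~ c₁ sin(πx/2) e^{9.779t} (exponential growth at rate −λ₁ ≈ 9.779).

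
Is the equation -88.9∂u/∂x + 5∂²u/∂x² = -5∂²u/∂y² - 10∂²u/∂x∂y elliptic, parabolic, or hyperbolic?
Rewriting in standard form: 5∂²u/∂x² + 10∂²u/∂x∂y + 5∂²u/∂y² - 88.9∂u/∂x = 0. Computing B² - 4AC with A = 5, B = 10, C = 5: discriminant = 0 (zero). Answer: parabolic.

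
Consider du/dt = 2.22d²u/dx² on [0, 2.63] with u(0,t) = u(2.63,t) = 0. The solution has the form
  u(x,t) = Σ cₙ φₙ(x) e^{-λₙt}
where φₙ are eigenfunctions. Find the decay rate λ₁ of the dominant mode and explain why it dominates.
Eigenvalues: λₙ = 2.22n²π²/2.63².
First three modes:
  n=1: λ₁ = 2.22π²/2.63² ≈ 3.168
  n=2: λ₂ = 8.88π²/2.63² ≈ 12.671 (4× faster decay)
  n=3: λ₃ = 19.98π²/2.63² ≈ 28.509 (9× faster decay)
As t → ∞, higher modes decay exponentially faster. The n=1 mode dominates: u ~ c₁ sin(πx/2.63) e^{-λ₁t}.
Decay rate: λ₁ = 2.22π²/2.63² ≈ 3.168.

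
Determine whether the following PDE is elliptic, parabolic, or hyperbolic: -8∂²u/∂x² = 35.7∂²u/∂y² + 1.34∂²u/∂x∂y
Rewriting in standard form: -8∂²u/∂x² - 1.34∂²u/∂x∂y - 35.7∂²u/∂y² = 0. Coefficients: A = -8, B = -1.34, C = -35.7. B² - 4AC = -1140.6044, which is negative, so the equation is elliptic.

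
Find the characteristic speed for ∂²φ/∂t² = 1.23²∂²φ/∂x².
Speed = 1.23. Information travels along characteristics x = x₀ ± 1.23t.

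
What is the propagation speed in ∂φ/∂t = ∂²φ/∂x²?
Infinite. The heat equation is parabolic, not hyperbolic, so disturbances propagate instantly.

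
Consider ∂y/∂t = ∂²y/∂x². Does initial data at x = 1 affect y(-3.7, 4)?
Yes, for any finite x. The heat equation has infinite propagation speed, so all initial data affects all points at any t > 0.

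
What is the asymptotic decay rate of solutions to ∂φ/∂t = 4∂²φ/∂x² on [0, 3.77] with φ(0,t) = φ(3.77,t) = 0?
Eigenvalues: λₙ = 4n²π²/3.77².
First three modes:
  n=1: λ₁ = 4π²/3.77² ≈ 2.778
  n=2: λ₂ = 16π²/3.77² ≈ 11.111 (4× faster decay)
  n=3: λ₃ = 36π²/3.77² ≈ 24.999 (9× faster decay)
As t → ∞, higher modes decay exponentially faster. The n=1 mode dominates: φ ~ c₁ sin(πx/3.77) e^{-λ₁t}.
Decay rate: λ₁ = 4π²/3.77² ≈ 2.778.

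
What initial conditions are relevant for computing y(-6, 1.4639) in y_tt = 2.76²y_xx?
Domain of dependence: [-10.040364, -1.959636]. Signals travel at speed 2.76, so data within |x - -6| ≤ 2.76·1.4639 = 4.040364 can reach the point.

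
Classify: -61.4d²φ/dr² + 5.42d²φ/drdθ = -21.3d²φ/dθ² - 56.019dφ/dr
Rewriting in standard form: -61.4d²φ/dr² + 5.42d²φ/drdθ + 21.3d²φ/dθ² + 56.019dφ/dr = 0. Hyperbolic (discriminant = 5260.6564).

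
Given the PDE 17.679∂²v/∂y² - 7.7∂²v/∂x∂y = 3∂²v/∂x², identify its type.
Rewriting in standard form: -3∂²v/∂x² - 7.7∂²v/∂x∂y + 17.679∂²v/∂y² = 0. The second-order coefficients are A = -3, B = -7.7, C = 17.679. Since B² - 4AC = 271.438 > 0, this is a hyperbolic PDE.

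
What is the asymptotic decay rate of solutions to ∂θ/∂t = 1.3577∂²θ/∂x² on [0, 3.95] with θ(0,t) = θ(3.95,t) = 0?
Eigenvalues: λₙ = 1.3577n²π²/3.95².
First three modes:
  n=1: λ₁ = 1.3577π²/3.95² ≈ 0.859
  n=2: λ₂ = 5.4308π²/3.95² ≈ 3.435 (4× faster decay)
  n=3: λ₃ = 12.2193π²/3.95² ≈ 7.73 (9× faster decay)
As t → ∞, higher modes decay exponentially faster. The n=1 mode dominates: θ ~ c₁ sin(πx/3.95) e^{-λ₁t}.
Decay rate: λ₁ = 1.3577π²/3.95² ≈ 0.859.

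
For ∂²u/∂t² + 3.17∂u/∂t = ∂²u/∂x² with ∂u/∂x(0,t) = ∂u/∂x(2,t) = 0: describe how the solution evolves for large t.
u → constant (steady state). Damping (γ=3.17) dissipates the nonconstant modes; with Neumann BCs the spatial average obeys M''+γM'=0 and tends to a finite limit.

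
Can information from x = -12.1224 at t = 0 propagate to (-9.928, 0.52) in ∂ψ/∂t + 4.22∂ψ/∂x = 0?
Yes. The characteristic through (-9.928, 0.52) passes through x = -12.1224.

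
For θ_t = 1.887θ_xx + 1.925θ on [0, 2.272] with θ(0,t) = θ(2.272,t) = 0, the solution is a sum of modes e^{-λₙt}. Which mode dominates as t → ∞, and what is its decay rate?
Eigenvalues: λₙ = 1.887n²π²/2.272² - 1.925.
First three modes:
  n=1: λ₁ = 1.887π²/2.272² - 1.925 ≈ 1.683
  n=2: λ₂ = 7.548π²/2.272² - 1.925 ≈ 12.507
  n=3: λ₃ = 16.983π²/2.272² - 1.925 ≈ 30.546
Since 1.887π²/2.272² ≈ 3.608 > 1.925, all λₙ > 0.
The n=1 mode decays slowest → dominates as t → ∞.
Asymptotic: θ ~ c₁ sin(πx/2.272) e^{-λ₁t} with decay rate λ₁ ≈ 1.683.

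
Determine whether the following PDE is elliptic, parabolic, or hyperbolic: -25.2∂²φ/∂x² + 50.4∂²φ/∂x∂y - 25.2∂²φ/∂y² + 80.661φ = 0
Coefficients: A = -25.2, B = 50.4, C = -25.2. B² - 4AC = 0, which is zero, so the equation is parabolic.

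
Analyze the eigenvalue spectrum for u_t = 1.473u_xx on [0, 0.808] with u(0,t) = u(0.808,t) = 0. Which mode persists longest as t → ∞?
Eigenvalues: λₙ = 1.473n²π²/0.808².
First three modes:
  n=1: λ₁ = 1.473π²/0.808² ≈ 22.268
  n=2: λ₂ = 5.892π²/0.808² ≈ 89.072 (4× faster decay)
  n=3: λ₃ = 13.257π²/0.808² ≈ 200.411 (9× faster decay)
As t → ∞, higher modes decay exponentially faster. The n=1 mode dominates: u ~ c₁ sin(πx/0.808) e^{-λ₁t}.
Decay rate: λ₁ = 1.473π²/0.808² ≈ 22.268.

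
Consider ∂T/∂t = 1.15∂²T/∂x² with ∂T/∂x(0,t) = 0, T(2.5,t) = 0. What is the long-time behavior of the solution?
As t → ∞, T → 0. Heat escapes through the Dirichlet boundary.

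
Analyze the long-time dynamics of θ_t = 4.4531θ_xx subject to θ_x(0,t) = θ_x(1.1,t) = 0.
Long-time behavior: θ → constant (steady state). Heat is conserved (no flux at boundaries); solution approaches the spatial average.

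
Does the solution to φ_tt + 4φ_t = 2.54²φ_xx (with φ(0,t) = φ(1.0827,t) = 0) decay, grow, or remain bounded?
φ → 0. Damping (γ=4) dissipates energy; oscillations decay exponentially.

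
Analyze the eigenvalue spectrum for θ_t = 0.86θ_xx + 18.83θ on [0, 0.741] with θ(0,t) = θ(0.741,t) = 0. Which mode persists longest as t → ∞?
Eigenvalues: λₙ = 0.86n²π²/0.741² - 18.83.
First three modes:
  n=1: λ₁ = 0.86π²/0.741² - 18.83 ≈ -3.372
  n=2: λ₂ = 3.44π²/0.741² - 18.83 ≈ 43.003
  n=3: λ₃ = 7.74π²/0.741² - 18.83 ≈ 120.295
Since 0.86π²/0.741² ≈ 15.458 < 18.83, λ₁ < 0.
The n=1 mode grows fastest (−λₙ is largest for n=1) → dominates.
Asymptotic: θ ~ c₁ sin(πx/0.741) e^{3.372t} (exponential growth at rate −λ₁ ≈ 3.372).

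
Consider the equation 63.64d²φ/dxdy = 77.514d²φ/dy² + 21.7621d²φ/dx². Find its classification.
Rewriting in standard form: -21.7621d²φ/dx² + 63.64d²φ/dxdy - 77.514d²φ/dy² = 0. Elliptic. (A = -21.7621, B = 63.64, C = -77.514 gives B² - 4AC = -2697.4200776.)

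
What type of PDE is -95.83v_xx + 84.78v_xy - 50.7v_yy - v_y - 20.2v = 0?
With A = -95.83, B = 84.78, C = -50.7, the discriminant is -12246.6756. This is an elliptic PDE.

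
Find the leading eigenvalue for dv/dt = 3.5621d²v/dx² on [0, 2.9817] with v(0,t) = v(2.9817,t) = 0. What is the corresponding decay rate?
Eigenvalues: λₙ = 3.5621n²π²/2.9817².
First three modes:
  n=1: λ₁ = 3.5621π²/2.9817² ≈ 3.954
  n=2: λ₂ = 14.2484π²/2.9817² ≈ 15.818 (4× faster decay)
  n=3: λ₃ = 32.0589π²/2.9817² ≈ 35.589 (9× faster decay)
As t → ∞, higher modes decay exponentially faster. The n=1 mode dominates: v ~ c₁ sin(πx/2.9817) e^{-λ₁t}.
Decay rate: λ₁ = 3.5621π²/2.9817² ≈ 3.954.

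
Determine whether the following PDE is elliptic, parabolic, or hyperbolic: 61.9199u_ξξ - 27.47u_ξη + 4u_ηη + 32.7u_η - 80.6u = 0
Coefficients: A = 61.9199, B = -27.47, C = 4. B² - 4AC = -236.1175, which is negative, so the equation is elliptic.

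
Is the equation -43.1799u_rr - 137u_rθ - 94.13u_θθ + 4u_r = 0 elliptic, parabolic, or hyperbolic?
Computing B² - 4AC with A = -43.1799, B = -137, C = -94.13: discriminant = 2510.904052 (positive). Answer: hyperbolic.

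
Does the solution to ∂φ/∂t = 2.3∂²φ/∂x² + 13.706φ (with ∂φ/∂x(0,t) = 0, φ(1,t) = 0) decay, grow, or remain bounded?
φ grows unboundedly. Reaction dominates diffusion (r=13.706 > κπ²/(4L²)≈5.68); solution grows exponentially.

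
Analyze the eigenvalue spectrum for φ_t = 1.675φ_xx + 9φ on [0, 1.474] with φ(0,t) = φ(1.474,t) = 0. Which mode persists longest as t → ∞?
Eigenvalues: λₙ = 1.675n²π²/1.474² - 9.
First three modes:
  n=1: λ₁ = 1.675π²/1.474² - 9 ≈ -1.391
  n=2: λ₂ = 6.7π²/1.474² - 9 ≈ 21.435
  n=3: λ₃ = 15.075π²/1.474² - 9 ≈ 59.48
Since 1.675π²/1.474² ≈ 7.609 < 9, λ₁ < 0.
The n=1 mode grows fastest (−λₙ is largest for n=1) → dominates.
Asymptotic: φ ~ c₁ sin(πx/1.474) e^{1.391t} (exponential growth at rate −λ₁ ≈ 1.391).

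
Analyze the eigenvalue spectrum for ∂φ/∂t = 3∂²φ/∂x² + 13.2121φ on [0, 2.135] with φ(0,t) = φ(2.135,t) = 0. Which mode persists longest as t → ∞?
Eigenvalues: λₙ = 3n²π²/2.135² - 13.2121.
First three modes:
  n=1: λ₁ = 3π²/2.135² - 13.2121 ≈ -6.716
  n=2: λ₂ = 12π²/2.135² - 13.2121 ≈ 12.771
  n=3: λ₃ = 27π²/2.135² - 13.2121 ≈ 45.249
Since 3π²/2.135² ≈ 6.496 < 13.2121, λ₁ < 0.
The n=1 mode grows fastest (−λₙ is largest for n=1) → dominates.
Asymptotic: φ ~ c₁ sin(πx/2.135) e^{6.716t} (exponential growth at rate −λ₁ ≈ 6.716).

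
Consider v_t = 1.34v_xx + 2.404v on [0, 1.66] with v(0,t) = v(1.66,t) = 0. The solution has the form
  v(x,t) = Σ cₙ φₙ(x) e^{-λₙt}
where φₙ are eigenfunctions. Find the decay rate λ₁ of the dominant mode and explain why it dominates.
Eigenvalues: λₙ = 1.34n²π²/1.66² - 2.404.
First three modes:
  n=1: λ₁ = 1.34π²/1.66² - 2.404 ≈ 2.395
  n=2: λ₂ = 5.36π²/1.66² - 2.404 ≈ 16.794
  n=3: λ₃ = 12.06π²/1.66² - 2.404 ≈ 40.791
Since 1.34π²/1.66² ≈ 4.799 > 2.404, all λₙ > 0.
The n=1 mode decays slowest → dominates as t → ∞.
Asymptotic: v ~ c₁ sin(πx/1.66) e^{-λ₁t} with decay rate λ₁ ≈ 2.395.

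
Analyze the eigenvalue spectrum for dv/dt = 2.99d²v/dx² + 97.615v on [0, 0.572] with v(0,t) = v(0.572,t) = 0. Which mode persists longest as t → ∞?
Eigenvalues: λₙ = 2.99n²π²/0.572² - 97.615.
First three modes:
  n=1: λ₁ = 2.99π²/0.572² - 97.615 ≈ -7.421
  n=2: λ₂ = 11.96π²/0.572² - 97.615 ≈ 263.162
  n=3: λ₃ = 26.91π²/0.572² - 97.615 ≈ 714.133
Since 2.99π²/0.572² ≈ 90.194 < 97.615, λ₁ < 0.
The n=1 mode grows fastest (−λₙ is largest for n=1) → dominates.
Asymptotic: v ~ c₁ sin(πx/0.572) e^{7.421t} (exponential growth at rate −λ₁ ≈ 7.421).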